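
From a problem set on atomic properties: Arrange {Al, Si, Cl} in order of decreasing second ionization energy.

Cl > Al > Si

Consider each +1 ion: Al⁺ still has 2 valence electrons; Si⁺ still has 3 valence electrons; Cl⁺ still has 6 valence electrons.
All are still removing valence electrons, so compare the +1 ions as you would atoms: IE_2 generally rises across a period (higher Z_eff) and falls down a group (larger shell), subject to the usual subshell exceptions.
Valence configurations: Al⁺ [Ne]3s², Si⁺ [Ne]3s²3p¹, Cl⁺ [Ne]3s²3p⁴.
Si⁺ loses a lone 3p electron whereas Al⁺ must break into a filled 3s² pair, so IE_2(Al) > IE_2(Si) even though Si has the higher nuclear charge.
Tabulated IE_2 (kJ/mol): Al 1817, Si 1577, Cl 2298.
Putting it together, IE_2: Si < Al < Cl.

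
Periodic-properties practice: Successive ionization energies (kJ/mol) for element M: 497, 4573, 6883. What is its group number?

Look for the largest jump between consecutive ionization energies: IE2/IE1 ≈ 9.2, far larger than any earlier ratio.
That jump marks the point where a core electron is being removed. So the atom has 1 valence electron.
A main-group element with 1 valence electron is in group 1.

Group 1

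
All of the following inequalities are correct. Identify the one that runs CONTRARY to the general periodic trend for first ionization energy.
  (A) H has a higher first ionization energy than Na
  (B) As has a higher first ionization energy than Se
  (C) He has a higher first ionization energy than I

(B)

The general trend: first ionization energy increases across a period and decreases down a group.
(A) H (period 1, group 1) vs Na (period 3, group 1): the stated order agrees with the simple trend.
(B) As (period 4, group 15) vs Se (period 4, group 16): the stated order contradicts the simple trend.
(C) He (period 1, group 18) vs I (period 5, group 17): the stated order agrees with the simple trend.
The exception is (B): Se (4p⁴) ionizes more easily than half-filled As (4p³).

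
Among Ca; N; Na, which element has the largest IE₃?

Na

Consider each +2 ion: Ca²⁺ is the bare [Ar] core; N²⁺ still has 3 valence electrons; Na²⁺ is already 1 electron into the core.
Breaking into a closed-shell core is much more expensive than removing a leftover valence electron — Ca and Na have the largest IE_3 here.
Tabulated IE_3 (kJ/mol): Ca 4912, N 4578, Na 6910.
Overall IE_3 order: N < Ca < Na.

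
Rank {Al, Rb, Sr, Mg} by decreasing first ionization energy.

Mg > Al > Sr > Rb

Mg is in period 3, group 2; Al is in period 3, group 13; Rb is in period 5, group 1; Sr is in period 5, group 2.
Removing the outermost electron gets harder across a period and easier down a group.
These span different periods and groups, so the two trends combine.
Sr > Rb: Sr lies to the right of Rb in period 5, so the across-period effect alone puts Sr higher.
Al > Sr: both effects reinforce here, so Al is clearly the higher of the two.
Mg > Al: this pair runs against the simple trend — see the exception note.
Note the exception: Mg has a higher first ionization energy than Al, contrary to the simple trend — Al's single 3p electron is easier to remove than one from Mg's filled 3s².
Approximate values (kJ/mol): Mg 738, Al 578, Rb 403, Sr 550.
So from highest to lowest: Mg > Al > Sr > Rb.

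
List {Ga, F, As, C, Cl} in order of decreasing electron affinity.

Cl > F > C > As > Ga

Adding an electron releases more energy for atoms nearer the top right (short of the noble gases).
These span different periods and groups, so the two trends combine.
As > Ga: both are in period 4; the period trend gives As the larger value.
C > As: the two effects oppose for this pair; the down-group effect wins (122 vs 78 kJ/mol).
F > C: both are in period 2; the period trend gives F the larger value.
Cl > F: this pair runs against the simple trend — see the exception note.
Note the exception: Cl has a higher electron affinity than F, contrary to the simple trend — F's small 2p subshell makes the incoming electron feel strong e⁻–e⁻ repulsion, so Cl actually releases more energy on gaining an electron.
Tabulated electron affinity (kJ/mol): C 122, F 328, Cl 349, Ga 29, As 78.
So from highest to lowest: Cl > F > C > As > Ga.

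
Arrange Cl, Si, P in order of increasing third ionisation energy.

P, Si, Cl

Consider each +2 ion: Cl²⁺ still has 5 valence electrons; Si²⁺ still has 2 valence electrons; P²⁺ still has 3 valence electrons.
All are still removing valence electrons, so compare the +2 ions as you would atoms: IE_3 generally rises across a period (higher Z_eff) and falls down a group (larger shell), subject to the usual subshell exceptions.
Valence configurations: Cl²⁺ [Ne]3s²3p³, Si²⁺ [Ne]3s², P²⁺ [Ne]3s²3p¹.
P²⁺ loses a lone 3p electron whereas Si²⁺ must break into a filled 3s² pair, so IE_3(Si) > IE_3(P) even though P has the higher nuclear charge.
The numbers (kJ/mol): Cl 3822, Si 3232, P 2914.
Putting it together, IE_3: P < Si < Cl.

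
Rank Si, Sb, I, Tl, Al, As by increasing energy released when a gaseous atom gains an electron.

Adding an electron releases more energy for atoms nearer the top right (short of the noble gases).
These span different periods and groups, so the two trends combine.
Al > Tl: they share group 13; the group trend gives Al the larger value.
As > Al: the two effects oppose for this pair; the across-period effect wins (78 vs 42 kJ/mol).
Sb > As: this pair runs against the simple trend — see the exception note.
Si > Sb: period and group pull opposite ways; the down-group shift dominates (134 vs 103 kJ/mol).
I > Si: the two effects oppose for this pair; the across-period effect wins (295 vs 134 kJ/mol).
Note the exception: Sb has a higher electron affinity than As, contrary to the simple trend — both are half-filled np³, but the pairing/repulsion penalty for the added electron shrinks as the p orbitals become larger and more diffuse down the group, and for Sb that outweighs the weaker nuclear attraction.
For reference (kJ/mol): Al 42, Si 134, As 78, Sb 103, I 295, Tl 19.
So from lowest to highest: Tl < Al < As < Sb < Si < I.

Tl < Al < As < Sb < Si < I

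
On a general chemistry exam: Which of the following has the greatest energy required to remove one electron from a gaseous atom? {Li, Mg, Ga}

Mg

Li is in period 2, group 1; Mg is in period 3, group 2; Ga is in period 4, group 13.
Across a period the outer electron is held more tightly (higher IE₁); down a group it sits in a higher shell, more shielded, and comes off more easily.
A diagonal step moves right (one effect) and down (the opposite effect) at once.
Ga > Li: period and group pull opposite ways; the across-period shift dominates (579 vs 520 kJ/mol).
Mg > Ga: period and group pull opposite ways; the down-group shift dominates (738 vs 579 kJ/mol).
For reference (kJ/mol): Li 520, Mg 738, Ga 579.
The greatest energy required to remove one electron from a gaseous atom among these belongs to Mg.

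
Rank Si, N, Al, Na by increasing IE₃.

Al, Si, N, Na

After 2 electrons have been removed, what remains? Si²⁺ still has 2 valence electrons; N²⁺ still has 3 valence electrons; Al²⁺ still has 1 valence electron; Na²⁺ is already 1 electron into the core.
Pulling an electron out of a noble-gas core costs far more than removing a remaining valence electron, so Na sits at the high end of IE_3.
Valence configurations: Si²⁺ [Ne]3s², N²⁺ [He]2s²2p¹, Al²⁺ [Ne]3s¹.
Tabulated IE_3 (kJ/mol): Si 3232, N 4578, Al 2745, Na 6910.
So the third ionization energies run Al < Si < N < Na.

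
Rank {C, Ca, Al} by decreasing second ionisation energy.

After 1 electron has been removed, what remains? C⁺ still has 3 valence electrons; Ca⁺ still has 1 valence electron; Al⁺ still has 2 valence electrons.
All are still removing valence electrons, so compare the +1 ions as you would atoms: IE_2 generally rises across a period (higher Z_eff) and falls down a group (larger shell), subject to the usual subshell exceptions.
Valence configurations: C⁺ [He]2s²2p¹, Ca⁺ [Ar]4s¹, Al⁺ [Ne]3s².
Tabulated IE_2 (kJ/mol): C 2353, Ca 1145, Al 1817.
Overall IE_2 order: Ca < Al < C.

C, Al, Ca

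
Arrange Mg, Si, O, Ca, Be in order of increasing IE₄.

Si, Ca, O, Mg, Be

The fourth ionization energy removes an electron from the +3 ion. For each element: Mg³⁺ is already 1 electron into the core; Si³⁺ still has 1 valence electron; O³⁺ still has 3 valence electrons; Ca³⁺ is already 1 electron into the core; Be³⁺ is already 1 electron into the core.
Usually core removal costs more than valence removal, but here the competition is close: a tightly held n=2 valence electron can cost more to remove than an n=3 core electron, so the actual values have to decide it.
Valence configurations: Si³⁺ [Ne]3s¹, O³⁺ [He]2s²2p¹.
The numbers (kJ/mol): Mg 10543, Si 4356, O 7469, Ca 6491, Be 21007.
Overall IE_4 order: Si < Ca < O < Mg < Be.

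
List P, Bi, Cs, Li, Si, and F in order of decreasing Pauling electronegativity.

F > P > Bi > Si > Li > Cs

Atoms toward the upper right of the periodic table pull bonding electrons most strongly.
These span different periods and groups, so the two trends combine.
Li > Cs: they share group 1; the group trend gives Li the larger value.
Si > Li: the two effects oppose for this pair; the across-period effect wins (1.90 vs 0.98).
Bi > Si: period and group pull opposite ways; the across-period shift dominates (2.02 vs 1.90).
P > Bi: P sits above Bi in group 15, so the down-group effect alone puts P higher.
F > P: relative to P, both the across-period and down-group shifts push F's electronegativity up.
Approximate values (Pauling): Li 0.98, F 3.98, Si 1.90, P 2.19, Cs 0.79, Bi 2.02.
So from highest to lowest: F > P > Bi > Si > Li > Cs.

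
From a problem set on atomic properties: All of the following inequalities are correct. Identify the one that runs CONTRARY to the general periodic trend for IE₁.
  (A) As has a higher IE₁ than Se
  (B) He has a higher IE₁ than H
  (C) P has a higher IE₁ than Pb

(A)

The general trend: IE₁ increases across a period and decreases down a group.
(A) As (period 4, group 15) vs Se (period 4, group 16): the stated order contradicts the simple trend.
(B) He (period 1, group 18) vs H (period 1, group 1): the stated order agrees with the simple trend.
(C) P (period 3, group 15) vs Pb (period 6, group 14): the stated order agrees with the simple trend.
The exception is (A): Se (4p⁴) ionizes more easily than half-filled As (4p³).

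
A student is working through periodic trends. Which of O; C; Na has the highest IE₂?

Na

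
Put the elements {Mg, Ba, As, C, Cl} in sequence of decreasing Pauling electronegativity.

C is in period 2, group 14; Mg is in period 3, group 2; Cl is in period 3, group 17; As is in period 4, group 15; Ba is in period 6, group 2.
EN rises left→right (higher Z_eff, smaller atoms) and falls top→bottom (larger, more shielded atoms).
These span different periods and groups, so the two trends combine.
Mg > Ba: they share group 2; the group trend gives Mg the larger value.
As > Mg: the two effects oppose for this pair; the across-period effect wins (2.18 vs 1.31).
C > As: period and group pull opposite ways; the down-group shift dominates (2.55 vs 2.18).
Cl > C: period and group pull opposite ways; the across-period shift dominates (3.16 vs 2.55).
Tabulated electronegativity (Pauling): C 2.55, Mg 1.31, Cl 3.16, As 2.18, Ba 0.89.
So from highest to lowest: Cl > C > As > Mg > Ba.

Cl > C > As > Mg > Ba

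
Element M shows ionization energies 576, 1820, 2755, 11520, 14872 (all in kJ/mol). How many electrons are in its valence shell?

Look for the largest jump between consecutive ionization energies: IE4/IE3 ≈ 4.2, far larger than any earlier ratio.
That jump marks the point where a core electron is being removed. So the atom has 3 valence electrons.

3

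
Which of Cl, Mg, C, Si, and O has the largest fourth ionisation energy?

Mg

The fourth ionization energy removes an electron from the +3 ion. For each element: Cl³⁺ still has 4 valence electrons; Mg³⁺ is already 1 electron into the core; C³⁺ still has 1 valence electron; Si³⁺ still has 1 valence electron; O³⁺ still has 3 valence electrons.
Core electrons are held far more tightly than valence electrons, so Mg tops the IE_4 order.
Valence configurations: Cl³⁺ [Ne]3s²3p², C³⁺ [He]2s¹, Si³⁺ [Ne]3s¹, O³⁺ [He]2s²2p¹.
Tabulated IE_4 (kJ/mol): Cl 5159, Mg 10543, C 6223, Si 4356, O 7469.
So the fourth ionization energies run Si < Cl < C < O < Mg.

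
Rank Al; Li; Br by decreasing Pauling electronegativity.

Atoms toward the upper right of the periodic table pull bonding electrons most strongly.
Here both period and group differ, so the two effects have to be weighed against each other.
Al > Li: period and group pull opposite ways; the across-period shift dominates (1.61 vs 0.98).
Br > Al: period and group pull opposite ways; the across-period shift dominates (2.96 vs 1.61).
Approximate values (Pauling): Li 0.98, Al 1.61, Br 2.96.
So from highest to lowest: Br > Al > Li.

Br, Al, Li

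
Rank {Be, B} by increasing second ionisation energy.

Be < B

After 1 electron has been removed, what remains? Be⁺ still has 1 valence electron; B⁺ still has 2 valence electrons.
All are still removing valence electrons, so compare the +1 ions as you would atoms: IE_2 generally rises across a period (higher Z_eff) and falls down a group (larger shell), subject to the usual subshell exceptions.
Valence configurations: Be⁺ [He]2s¹, B⁺ [He]2s².
The numbers (kJ/mol): Be 1757, B 2427.
Hence IE_2: Be < B.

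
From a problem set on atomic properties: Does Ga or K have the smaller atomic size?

K is in period 4, group 1; Ga is in period 4, group 13.
Atomic radius shrinks across a period as nuclear charge pulls the same shell inward, and grows down a group as new shells are added.
All lie in period 4, so atomic radius increases right to left.
So Ga has the smaller atomic size (Ga < K).

Ga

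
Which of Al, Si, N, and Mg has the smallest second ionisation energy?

Consider each +1 ion: Al⁺ still has 2 valence electrons; Si⁺ still has 3 valence electrons; N⁺ still has 4 valence electrons; Mg⁺ still has 1 valence electron.
All are still removing valence electrons, so compare the +1 ions as you would atoms: IE_2 generally rises across a period (higher Z_eff) and falls down a group (larger shell), subject to the usual subshell exceptions.
Valence configurations: Al⁺ [Ne]3s², Si⁺ [Ne]3s²3p¹, N⁺ [He]2s²2p², Mg⁺ [Ne]3s¹.
Si⁺ loses a lone 3p electron whereas Al⁺ must break into a filled 3s² pair, so IE_2(Al) > IE_2(Si) even though Si has the higher nuclear charge.
Approximate IE_2 values (kJ/mol): Al 1817, Si 1577, N 2856, Mg 1451.
So the second ionization energies run Mg < Si < Al < N.

Mg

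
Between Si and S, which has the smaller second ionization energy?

After 1 electron has been removed, what remains? Si⁺ still has 3 valence electrons; S⁺ still has 5 valence electrons.
All are still removing valence electrons, so compare the +1 ions as you would atoms: IE_2 generally rises across a period (higher Z_eff) and falls down a group (larger shell), subject to the usual subshell exceptions.
Valence configurations: Si⁺ [Ne]3s²3p¹, S⁺ [Ne]3s²3p³.
Approximate IE_2 values (kJ/mol): Si 1577, S 2252.
Overall IE_2 order: Si < S.

Si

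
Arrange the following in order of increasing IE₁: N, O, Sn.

Sn < O < N

Across a period the outer electron is held more tightly (higher IE₁); down a group it sits in a higher shell, more shielded, and comes off more easily.
Neither a single period nor a single group — weigh both effects.
O > Sn: relative to Sn, both the across-period and down-group shifts push O's first ionization energy up.
N > O: this pair runs against the simple trend — see the exception note.
Note the exception: N has a higher first ionization energy than O, contrary to the simple trend — pairing an electron in O's 2p⁴ costs repulsion energy, so O ionizes more easily than half-filled N (2p³).
Tabulated first ionization energy (kJ/mol): N 1402, O 1314, Sn 709.
So from lowest to highest: Sn < O < N.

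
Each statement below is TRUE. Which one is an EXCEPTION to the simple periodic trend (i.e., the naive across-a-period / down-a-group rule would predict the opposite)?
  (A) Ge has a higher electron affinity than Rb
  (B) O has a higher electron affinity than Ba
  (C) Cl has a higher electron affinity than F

The general trend: electron affinity increases across a period and decreases down a group.
(A) Ge (period 4, group 14) vs Rb (period 5, group 1): the stated order agrees with the simple trend.
(B) O (period 2, group 16) vs Ba (period 6, group 2): the stated order agrees with the simple trend.
(C) Cl (period 3, group 17) vs F (period 2, group 17): the stated order contradicts the simple trend.
The exception is (C): F's small 2p subshell makes the incoming electron feel strong e⁻–e⁻ repulsion, so Cl actually releases more energy on gaining an electron.

(C)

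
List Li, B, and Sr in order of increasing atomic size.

Moving right in a period, electrons are added to the same shell under a stronger nuclear pull, so atoms get smaller; moving down, a new shell is opened and atoms get larger.
Here both period and group differ, so the two effects have to be weighed against each other.
Li > B: Li lies to the left of B in period 2, so the across-period effect alone puts Li larger.
Sr > Li: period and group pull opposite ways; the down-group shift dominates (185 vs 133 pm).
Tabulated atomic radius (pm): Li 133, B 85, Sr 185.
So from smallest to largest: B < Li < Sr.

B < Li < Sr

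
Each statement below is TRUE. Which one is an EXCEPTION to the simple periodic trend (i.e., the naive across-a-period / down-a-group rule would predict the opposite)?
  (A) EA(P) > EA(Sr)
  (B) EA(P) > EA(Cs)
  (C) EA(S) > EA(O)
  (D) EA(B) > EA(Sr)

The general trend: electron affinity increases across a period and decreases down a group.
(A) P (period 3, group 15) vs Sr (period 5, group 2): the stated order agrees with the simple trend.
(B) P (period 3, group 15) vs Cs (period 6, group 1): the stated order agrees with the simple trend.
(C) S (period 3, group 16) vs O (period 2, group 16): the stated order contradicts the simple trend.
(D) B (period 2, group 13) vs Sr (period 5, group 2): the stated order agrees with the simple trend.
The exception is (C): the compact 2p subshell of O repels the added electron more than S's larger 3p does.

(C)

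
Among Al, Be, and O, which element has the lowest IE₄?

O

After 3 electrons have been removed, what remains? Al³⁺ is the bare [Ne] core; Be³⁺ is already 1 electron into the core; O³⁺ still has 3 valence electrons.
Breaking into a closed-shell core is much more expensive than removing a leftover valence electron — Al and Be have the largest IE_4 here.
The numbers (kJ/mol): Al 11577, Be 21007, O 7469.
Overall IE_4 order: O < Al < Be.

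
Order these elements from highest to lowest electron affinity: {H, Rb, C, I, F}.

F > I > C > H > Rb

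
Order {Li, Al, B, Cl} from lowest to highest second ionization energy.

Al < Cl < B < Li

After 1 electron has been removed, what remains? Li⁺ is the bare [He] core; Al⁺ still has 2 valence electrons; B⁺ still has 2 valence electrons; Cl⁺ still has 6 valence electrons.
Core electrons are held far more tightly than valence electrons, so Li tops the IE_2 order.
Valence configurations: Al⁺ [Ne]3s², B⁺ [He]2s², Cl⁺ [Ne]3s²3p⁴.
The numbers (kJ/mol): Li 7298, Al 1817, B 2427, Cl 2298.
Hence IE_2: Al < Cl < B < Li.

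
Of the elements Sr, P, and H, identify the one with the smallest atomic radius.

H

Moving right in a period, electrons are added to the same shell under a stronger nuclear pull, so atoms get smaller; moving down, a new shell is opened and atoms get larger.
Neither a single period nor a single group — weigh both effects.
P > H: period and group pull opposite ways; the down-group shift dominates (111 vs 32 pm).
Sr > P: both effects reinforce here, so Sr is clearly the larger of the two.
For reference (pm): H 32, P 111, Sr 185.
The smallest atomic radius among these belongs to H.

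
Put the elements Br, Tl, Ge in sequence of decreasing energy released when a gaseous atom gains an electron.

Br, Ge, Tl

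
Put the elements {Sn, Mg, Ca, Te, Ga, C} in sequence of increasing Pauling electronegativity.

C is in period 2, group 14; Mg is in period 3, group 2; Ca is in period 4, group 2; Ga is in period 4, group 13; Sn is in period 5, group 14; Te is in period 5, group 16.
EN rises left→right (higher Z_eff, smaller atoms) and falls top→bottom (larger, more shielded atoms).
Here both period and group differ, so the two effects have to be weighed against each other.
Mg > Ca: they share group 2; the group trend gives Mg the larger value.
Ga > Mg: period and group pull opposite ways; the across-period shift dominates (1.81 vs 1.31).
Sn > Ga: period and group pull opposite ways; the across-period shift dominates (1.96 vs 1.81).
Te > Sn: both are in period 5; the period trend gives Te the larger value.
C > Te: period and group pull opposite ways; the down-group shift dominates (2.55 vs 2.10).
Approximate values (Pauling): C 2.55, Mg 1.31, Ca 1.00, Ga 1.81, Sn 1.96, Te 2.10.
So from lowest to highest: Ca < Mg < Ga < Sn < Te < C.

Ca < Mg < Ga < Sn < Te < C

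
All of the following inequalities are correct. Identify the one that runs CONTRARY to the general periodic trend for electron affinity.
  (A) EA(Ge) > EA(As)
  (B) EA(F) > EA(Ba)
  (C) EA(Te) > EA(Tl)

(A)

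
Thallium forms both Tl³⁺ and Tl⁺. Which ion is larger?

Tl⁺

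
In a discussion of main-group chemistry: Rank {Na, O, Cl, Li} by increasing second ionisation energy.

Cl < O < Na < Li

IE_2 is the cost of taking one more electron from the +1 cation: Na⁺ is the bare [Ne] core; O⁺ still has 5 valence electrons; Cl⁺ still has 6 valence electrons; Li⁺ is the bare [He] core.
Pulling an electron out of a noble-gas core costs far more than removing a remaining valence electron, so Na and Li sit at the high end of IE_2.
Valence configurations: O⁺ [He]2s²2p³, Cl⁺ [Ne]3s²3p⁴.
Tabulated IE_2 (kJ/mol): Na 4562, O 3388, Cl 2298, Li 7298.
So the second ionization energies run Cl < O < Na < Li.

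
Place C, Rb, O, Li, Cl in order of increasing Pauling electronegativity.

Rb < Li < C < Cl < O

Li is in period 2, group 1; C is in period 2, group 14; O is in period 2, group 16; Cl is in period 3, group 17; Rb is in period 5, group 1.
Electronegativity increases across a period and decreases down a group, tracking effective nuclear charge and atomic size.
Here both period and group differ, so the two effects have to be weighed against each other.
Li > Rb: Li sits above Rb in group 1, so the down-group effect alone puts Li higher.
C > Li: C lies to the right of Li in period 2, so the across-period effect alone puts C higher.
Cl > C: period and group pull opposite ways; the across-period shift dominates (3.16 vs 2.55).
O > Cl: the two effects oppose for this pair; the down-group effect wins (3.44 vs 3.16).
Tabulated electronegativity (Pauling): Li 0.98, C 2.55, O 3.44, Cl 3.16, Rb 0.82.
So from lowest to highest: Rb < Li < C < Cl < O.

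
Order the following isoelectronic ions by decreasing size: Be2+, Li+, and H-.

All of these have 2 electrons, so size is governed by nuclear charge alone: the more protons, the stronger the pull on the same electron cloud, and the smaller the ion.
Nuclear charges: Be2+ (Z=4), Li+ (Z=3), H- (Z=1).
Largest to smallest: H- > Li+ > Be2+.

H-, Li+, Be2+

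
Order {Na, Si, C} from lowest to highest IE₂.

After 1 electron has been removed, what remains? Na⁺ is the bare [Ne] core; Si⁺ still has 3 valence electrons; C⁺ still has 3 valence electrons.
Breaking into a closed-shell core is much more expensive than removing a leftover valence electron — Na has the largest IE_2 here.
Valence configurations: Si⁺ [Ne]3s²3p¹, C⁺ [He]2s²2p¹.
Approximate IE_2 values (kJ/mol): Na 4562, Si 1577, C 2353.
So the second ionization energies run Si < C < Na.

Si < C < Na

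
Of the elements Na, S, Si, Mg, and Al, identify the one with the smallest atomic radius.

S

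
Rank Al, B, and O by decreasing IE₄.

B > Al > O

The fourth ionization energy removes an electron from the +3 ion. For each element: Al³⁺ is the bare [Ne] core; B³⁺ is the bare [He] core; O³⁺ still has 3 valence electrons.
Pulling an electron out of a noble-gas core costs far more than removing a remaining valence electron, so Al and B sit at the high end of IE_4.
Approximate IE_4 values (kJ/mol): Al 11577, B 25026, O 7469.
Hence IE_4: O < Al < B.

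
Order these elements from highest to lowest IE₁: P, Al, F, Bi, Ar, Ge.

F > Ar > P > Ge > Bi > Al

F is in period 2, group 17; Al is in period 3, group 13; P is in period 3, group 15; Ar is in period 3, group 18; Ge is in period 4, group 14; Bi is in period 6, group 15.
Across a period the outer electron is held more tightly (higher IE₁); down a group it sits in a higher shell, more shielded, and comes off more easily.
Here both period and group differ, so the two effects have to be weighed against each other.
Bi > Al: period and group pull opposite ways; the across-period shift dominates (703 vs 578 kJ/mol).
Ge > Bi: the two effects oppose for this pair; the down-group effect wins (762 vs 703 kJ/mol).
P > Ge: both effects reinforce here, so P is clearly the higher of the two.
Ar > P: Ar lies to the right of P in period 3, so the across-period effect alone puts Ar higher.
F > Ar: period and group pull opposite ways; the down-group shift dominates (1681 vs 1521 kJ/mol).
Tabulated first ionization energy (kJ/mol): F 1681, Al 578, P 1012, Ar 1521, Ge 762, Bi 703.
So from highest to lowest: F > Ar > P > Ge > Bi > Al.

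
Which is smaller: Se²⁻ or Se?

Se

Forming Se²⁻ adds 2 electrons to Se. More electron–electron repulsion in the same shell, with unchanged nuclear charge, lets the cloud expand.
An anion is larger than its parent atom: Se²⁻ > Se.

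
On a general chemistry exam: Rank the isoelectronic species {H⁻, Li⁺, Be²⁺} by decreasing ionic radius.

H⁻ > Li⁺ > Be²⁺

All of these have 2 electrons, so size is governed by nuclear charge alone: the more protons, the stronger the pull on the same electron cloud, and the smaller the ion.
Nuclear charges: Be²⁺ (Z=4), Li⁺ (Z=3), H⁻ (Z=1).
Largest to smallest: H⁻ > Li⁺ > Be²⁺.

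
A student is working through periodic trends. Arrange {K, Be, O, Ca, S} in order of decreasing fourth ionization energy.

Be, O, Ca, K, S

Consider each +3 ion: K³⁺ is already 2 electrons into the core; Be³⁺ is already 1 electron into the core; O³⁺ still has 3 valence electrons; Ca³⁺ is already 1 electron into the core; S³⁺ still has 3 valence electrons.
Usually core removal costs more than valence removal, but here the competition is close: a tightly held n=2 valence electron can cost more to remove than an n=3 core electron, so the actual values have to decide it.
Valence configurations: O³⁺ [He]2s²2p¹, S³⁺ [Ne]3s²3p¹.
The numbers (kJ/mol): K 5877, Be 21007, O 7469, Ca 6491, S 4556.
So the fourth ionization energies run S < K < Ca < O < Be.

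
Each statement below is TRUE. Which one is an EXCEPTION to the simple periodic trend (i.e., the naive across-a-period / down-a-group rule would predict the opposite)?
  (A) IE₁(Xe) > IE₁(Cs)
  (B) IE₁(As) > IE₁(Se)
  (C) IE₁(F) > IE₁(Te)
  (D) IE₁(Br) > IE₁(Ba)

(B)

The general trend: IE₁ increases across a period and decreases down a group.
(A) Xe (period 5, group 18) vs Cs (period 6, group 1): the stated order agrees with the simple trend.
(B) As (period 4, group 15) vs Se (period 4, group 16): the stated order contradicts the simple trend.
(C) F (period 2, group 17) vs Te (period 5, group 16): the stated order agrees with the simple trend.
(D) Br (period 4, group 17) vs Ba (period 6, group 2): the stated order agrees with the simple trend.
The exception is (B): Se (4p⁴) ionizes more easily than half-filled As (4p³).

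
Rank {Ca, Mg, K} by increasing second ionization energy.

Ca, Mg, K

After 1 electron has been removed, what remains? Ca⁺ still has 1 valence electron; Mg⁺ still has 1 valence electron; K⁺ is the bare [Ar] core.
Core electrons are held far more tightly than valence electrons, so K tops the IE_2 order.
Valence configurations: Ca⁺ [Ar]4s¹, Mg⁺ [Ne]3s¹.
Tabulated IE_2 (kJ/mol): Ca 1145, Mg 1451, K 3052.
Overall IE_2 order: Ca < Mg < K.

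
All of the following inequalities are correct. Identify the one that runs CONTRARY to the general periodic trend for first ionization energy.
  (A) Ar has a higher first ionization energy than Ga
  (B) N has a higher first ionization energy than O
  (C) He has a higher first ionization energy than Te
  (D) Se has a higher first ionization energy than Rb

(B)

The general trend: first ionization energy increases across a period and decreases down a group.
(A) Ar (period 3, group 18) vs Ga (period 4, group 13): the stated order agrees with the simple trend.
(B) N (period 2, group 15) vs O (period 2, group 16): the stated order contradicts the simple trend.
(C) He (period 1, group 18) vs Te (period 5, group 16): the stated order agrees with the simple trend.
(D) Se (period 4, group 16) vs Rb (period 5, group 1): the stated order agrees with the simple trend.
The exception is (B): pairing an electron in O's 2p⁴ costs repulsion energy, so O ionizes more easily than half-filled N (2p³).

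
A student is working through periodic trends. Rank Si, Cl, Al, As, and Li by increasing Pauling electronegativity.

Li, Al, Si, As, Cl

Li is in period 2, group 1; Al is in period 3, group 13; Si is in period 3, group 14; Cl is in period 3, group 17; As is in period 4, group 15.
Atoms toward the upper right of the periodic table pull bonding electrons most strongly.
Neither a single period nor a single group — weigh both effects.
Al > Li: period and group pull opposite ways; the across-period shift dominates (1.61 vs 0.98).
Si > Al: both are in period 3; the period trend gives Si the larger value.
As > Si: the two effects oppose for this pair; the across-period effect wins (2.18 vs 1.90).
Cl > As: both effects reinforce here, so Cl is clearly the higher of the two.
Tabulated electronegativity (Pauling): Li 0.98, Al 1.61, Si 1.90, Cl 3.16, As 2.18.
So from lowest to highest: Li < Al < Si < As < Cl.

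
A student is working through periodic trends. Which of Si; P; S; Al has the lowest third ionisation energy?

Al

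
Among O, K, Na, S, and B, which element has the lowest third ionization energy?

S

After 2 electrons have been removed, what remains? O²⁺ still has 4 valence electrons; K²⁺ is already 1 electron into the core; Na²⁺ is already 1 electron into the core; S²⁺ still has 4 valence electrons; B²⁺ still has 1 valence electron.
Usually core removal costs more than valence removal, but here the competition is close: a tightly held n=2 valence electron can cost more to remove than an n=3 core electron, so the actual values have to decide it.
Valence configurations: O²⁺ [He]2s²2p², S²⁺ [Ne]3s²3p², B²⁺ [He]2s¹.
The numbers (kJ/mol): O 5300, K 4420, Na 6910, S 3357, B 3660.
Putting it together, IE_3: S < B < K < O < Na.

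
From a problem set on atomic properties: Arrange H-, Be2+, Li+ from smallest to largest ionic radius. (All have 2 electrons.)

Be2+ < Li+ < H-

All of these have 2 electrons, so size is governed by nuclear charge alone: the more protons, the stronger the pull on the same electron cloud, and the smaller the ion.
Nuclear charges: Be2+ (Z=4), Li+ (Z=3), H- (Z=1).
Smallest to largest: Be2+ < Li+ < H-.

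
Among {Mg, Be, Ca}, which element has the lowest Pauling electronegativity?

Ca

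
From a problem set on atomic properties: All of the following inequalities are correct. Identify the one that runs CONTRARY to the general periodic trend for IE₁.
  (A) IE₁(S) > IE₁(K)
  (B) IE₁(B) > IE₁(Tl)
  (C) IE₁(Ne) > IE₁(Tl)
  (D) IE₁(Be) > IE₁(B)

The general trend: IE₁ increases across a period and decreases down a group.
(A) S (period 3, group 16) vs K (period 4, group 1): the stated order agrees with the simple trend.
(B) B (period 2, group 13) vs Tl (period 6, group 13): the stated order agrees with the simple trend.
(C) Ne (period 2, group 18) vs Tl (period 6, group 13): the stated order agrees with the simple trend.
(D) Be (period 2, group 2) vs B (period 2, group 13): the stated order contradicts the simple trend.
The exception is (D): removing B's lone 2p electron is easier than breaking Be's filled 2s².

(D)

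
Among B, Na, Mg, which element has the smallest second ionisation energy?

Mg

IE_2 is the cost of taking one more electron from the +1 cation: B⁺ still has 2 valence electrons; Na⁺ is the bare [Ne] core; Mg⁺ still has 1 valence electron.
Core electrons are held far more tightly than valence electrons, so Na tops the IE_2 order.
Valence configurations: B⁺ [He]2s², Mg⁺ [Ne]3s¹.
Approximate IE_2 values (kJ/mol): B 2427, Na 4562, Mg 1451.
Hence IE_2: Mg < B < Na.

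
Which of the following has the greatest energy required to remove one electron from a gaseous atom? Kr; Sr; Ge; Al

Kr

Al is in period 3, group 13; Ge is in period 4, group 14; Kr is in period 4, group 18; Sr is in period 5, group 2.
IE₁ increases left→right with effective nuclear charge and decreases top→bottom as the valence shell moves farther out.
These span different periods and groups, so the two trends combine.
Al > Sr: both effects reinforce here, so Al is clearly the higher of the two.
Ge > Al: the two effects oppose for this pair; the across-period effect wins (762 vs 578 kJ/mol).
Kr > Ge: both are in period 4; the period trend gives Kr the larger value.
Tabulated first ionization energy (kJ/mol): Al 578, Ge 762, Kr 1351, Sr 550.
The greatest energy required to remove one electron from a gaseous atom among these belongs to Kr.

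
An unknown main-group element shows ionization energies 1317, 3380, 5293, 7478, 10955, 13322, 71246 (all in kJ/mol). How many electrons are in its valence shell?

6

Look for the largest jump between consecutive ionization energies: IE7/IE6 ≈ 5.3, far larger than any earlier ratio.
That jump marks the point where a core electron is being removed. So the atom has 6 valence electrons.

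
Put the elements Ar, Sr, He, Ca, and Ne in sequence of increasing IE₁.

Sr < Ca < Ar < Ne < He

He is in period 1, group 18; Ne is in period 2, group 18; Ar is in period 3, group 18; Ca is in period 4, group 2; Sr is in period 5, group 2.
First ionization energy rises across a period (greater Z_eff holds electrons more tightly) and falls down a group (valence electrons are farther from the nucleus).
Neither a single period nor a single group — weigh both effects.
Ca > Sr: they share group 2; the group trend gives Ca the larger value.
Ar > Ca: both effects reinforce here, so Ar is clearly the higher of the two.
Ne > Ar: they share group 18; the group trend gives Ne the larger value.
He > Ne: He sits above Ne in group 18, so the down-group effect alone puts He higher.
Tabulated first ionization energy (kJ/mol): He 2372, Ne 2081, Ar 1521, Ca 590, Sr 550.
So from lowest to highest: Sr < Ca < Ar < Ne < He.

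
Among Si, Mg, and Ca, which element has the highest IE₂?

Si

After 1 electron has been removed, what remains? Si⁺ still has 3 valence electrons; Mg⁺ still has 1 valence electron; Ca⁺ still has 1 valence electron.
All are still removing valence electrons, so compare the +1 ions as you would atoms: IE_2 generally rises across a period (higher Z_eff) and falls down a group (larger shell), subject to the usual subshell exceptions.
Valence configurations: Si⁺ [Ne]3s²3p¹, Mg⁺ [Ne]3s¹, Ca⁺ [Ar]4s¹.
The numbers (kJ/mol): Si 1577, Mg 1451, Ca 1145.
Hence IE_2: Ca < Mg < Si.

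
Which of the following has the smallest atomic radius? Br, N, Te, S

N

N is in period 2, group 15; S is in period 3, group 16; Br is in period 4, group 17; Te is in period 5, group 16.
Atomic radius shrinks across a period as nuclear charge pulls the same shell inward, and grows down a group as new shells are added.
Here both period and group differ, so the two effects have to be weighed against each other.
S > N: period and group pull opposite ways; the down-group shift dominates (103 vs 71 pm).
Br > S: period and group pull opposite ways; the down-group shift dominates (114 vs 103 pm).
Te > Br: both effects reinforce here, so Te is clearly the larger of the two.
For reference (pm): N 71, S 103, Br 114, Te 136.
The smallest atomic radius among these belongs to N.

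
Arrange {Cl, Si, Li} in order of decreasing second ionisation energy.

Consider each +1 ion: Cl⁺ still has 6 valence electrons; Si⁺ still has 3 valence electrons; Li⁺ is the bare [He] core.
Breaking into a closed-shell core is much more expensive than removing a leftover valence electron — Li has the largest IE_2 here.
Valence configurations: Cl⁺ [Ne]3s²3p⁴, Si⁺ [Ne]3s²3p¹.
Approximate IE_2 values (kJ/mol): Cl 2298, Si 1577, Li 7298.
Putting it together, IE_2: Si < Cl < Li.

Li > Cl > Si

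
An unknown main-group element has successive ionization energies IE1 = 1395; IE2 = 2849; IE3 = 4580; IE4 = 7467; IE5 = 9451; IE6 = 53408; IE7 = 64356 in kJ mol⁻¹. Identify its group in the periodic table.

Look for the largest jump between consecutive ionization energies: IE6/IE5 ≈ 5.7, far larger than any earlier ratio.
That jump marks the point where a core electron is being removed. So the atom has 5 valence electrons.
A main-group element with 5 valence electrons is in group 15.

Group 15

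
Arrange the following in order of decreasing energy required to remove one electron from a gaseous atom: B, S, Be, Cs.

Be is in period 2, group 2; B is in period 2, group 13; S is in period 3, group 16; Cs is in period 6, group 1.
Removing the outermost electron gets harder across a period and easier down a group.
Here both period and group differ, so the two effects have to be weighed against each other.
B > Cs: both effects reinforce here, so B is clearly the higher of the two.
Be > B: this pair runs against the simple trend — see the exception note.
S > Be: the two effects oppose for this pair; the across-period effect wins (1000 vs 900 kJ/mol).
Note the exception: Be has a higher first ionization energy than B, contrary to the simple trend — removing B's lone 2p electron is easier than breaking Be's filled 2s².
Approximate values (kJ/mol): Be 900, B 801, S 1000, Cs 376.
So from highest to lowest: S > Be > B > Cs.

S, Be, B, Cs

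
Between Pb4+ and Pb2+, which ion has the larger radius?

Both ions have Z = 82 protons, but Pb4+ has lost more electrons, so its remaining electrons feel a larger effective nuclear charge per electron and are pulled in more tightly.
Higher positive charge → smaller ion, so Pb2+ > Pb4+.

Pb2+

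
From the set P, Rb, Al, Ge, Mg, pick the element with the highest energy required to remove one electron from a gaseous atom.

P

Mg is in period 3, group 2; Al is in period 3, group 13; P is in period 3, group 15; Ge is in period 4, group 14; Rb is in period 5, group 1.
IE₁ increases left→right with effective nuclear charge and decreases top→bottom as the valence shell moves farther out.
Here both period and group differ, so the two effects have to be weighed against each other.
Al > Rb: both effects reinforce here, so Al is clearly the higher of the two.
Mg > Al: this pair runs against the simple trend — see the exception note.
Ge > Mg: period and group pull opposite ways; the across-period shift dominates (762 vs 738 kJ/mol).
P > Ge: both effects reinforce here, so P is clearly the higher of the two.
Note the exception: Mg has a higher first ionization energy than Al, contrary to the simple trend — Al's single 3p electron is easier to remove than one from Mg's filled 3s².
For reference (kJ/mol): Mg 738, Al 578, P 1012, Ge 762, Rb 403.
The highest energy required to remove one electron from a gaseous atom among these belongs to P.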